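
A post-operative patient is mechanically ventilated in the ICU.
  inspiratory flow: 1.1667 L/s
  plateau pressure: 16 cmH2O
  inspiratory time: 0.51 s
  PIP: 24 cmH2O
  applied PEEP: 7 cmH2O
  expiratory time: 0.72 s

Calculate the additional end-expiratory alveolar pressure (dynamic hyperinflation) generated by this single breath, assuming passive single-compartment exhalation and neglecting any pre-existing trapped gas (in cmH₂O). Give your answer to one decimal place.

Vt = flow × Ti = 1.1667 L/s × 0.51 s × 1000 mL/L = 595.02 mL.
R = (PIP − Pplat)/V̇ = (24 − 16) / 1.1667 = 8.0/1.1667 = 6.857 cmH2O·s/L.
C = Vt/(Pplat − PEEP) = 595.02 / (16 − 7) = 595.02/9.0 = 66.113 mL/cmH2O.
τ = R × C = 6.857 × 0.06611 L/cmH2O = 0.4533 s.
Fraction remaining = e^(−Te/τ) = e^(−0.72/0.4533) = 0.2043; trapped volume = 595.02 × 0.2043 = 121.56 mL.
Additional alveolar pressure from trapping ≈ V_trapped / C = 121.56 / 66.113 = 1.839 cmH2O.

1.8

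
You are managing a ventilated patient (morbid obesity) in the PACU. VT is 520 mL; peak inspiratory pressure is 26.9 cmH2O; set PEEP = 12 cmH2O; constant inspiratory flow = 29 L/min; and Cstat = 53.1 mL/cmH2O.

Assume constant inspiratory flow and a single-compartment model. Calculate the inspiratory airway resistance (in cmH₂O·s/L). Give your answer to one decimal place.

Flow: 29 L/min ÷ 60 = 0.4833 L/s.
Equation of motion (constant flow): PIP = Vt/C + R·V̇ + PEEP.
R·V̇ = PIP − Vt/C − PEEP = 26.9 − 520/53.1 − 12 = 26.9 − 9.793 − 12 = 5.107 cmH2O.
R = 5.107 / 0.4833 = 10.567 cmH2O·s/L.

10.6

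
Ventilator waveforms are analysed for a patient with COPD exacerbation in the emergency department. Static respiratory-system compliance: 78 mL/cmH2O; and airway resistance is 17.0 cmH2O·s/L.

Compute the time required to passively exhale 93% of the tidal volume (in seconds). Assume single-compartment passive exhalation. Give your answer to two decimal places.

3.53

τ = R × C = 17.0 × 78 mL/cmH2O = 17.0 × 0.078 L/cmH2O = 1.326 s.
Exhaled fraction f = 1 − e^(−t/τ) → t = −τ·ln(1 − f) = −1.326·ln(0.07) = 3.526 s.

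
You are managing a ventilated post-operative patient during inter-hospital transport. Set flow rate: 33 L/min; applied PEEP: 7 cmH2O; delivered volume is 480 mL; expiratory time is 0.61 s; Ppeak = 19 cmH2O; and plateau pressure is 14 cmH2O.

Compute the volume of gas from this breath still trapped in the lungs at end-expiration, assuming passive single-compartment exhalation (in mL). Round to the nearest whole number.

Flow: 33 L/min ÷ 60 = 0.55 L/s.
R = (PIP − Pplat)/V̇ = (19 − 14) / 0.55 = 5.0/0.55 = 9.091 cmH2O·s/L.
C = Vt/(Pplat − PEEP) = 480.0 / (14 − 7) = 480.0/7.0 = 68.571 mL/cmH2O.
τ = R × C = 9.091 × 0.06857 L/cmH2O = 0.6234 s.
Fraction remaining = e^(−Te/τ) = e^(−0.61/0.6234) = 0.3759.
Trapped volume = 480.0 × 0.3759 = 180.43 mL.

180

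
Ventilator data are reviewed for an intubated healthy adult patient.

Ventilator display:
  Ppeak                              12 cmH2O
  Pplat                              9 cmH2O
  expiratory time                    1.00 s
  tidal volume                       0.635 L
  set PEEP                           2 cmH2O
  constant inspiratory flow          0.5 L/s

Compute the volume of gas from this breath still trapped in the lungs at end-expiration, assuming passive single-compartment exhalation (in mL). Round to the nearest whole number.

101

R = (PIP − Pplat)/V̇ = (12 − 9) / 0.5 = 3.0/0.5 = 6.0 cmH2O·s/L.
C = Vt/(Pplat − PEEP) = 635.0 / (9 − 2) = 635.0/7.0 = 90.714 mL/cmH2O.
τ = R × C = 6.0 × 0.09071 L/cmH2O = 0.5443 s.
Fraction remaining = e^(−Te/τ) = e^(−1.00/0.5443) = 0.1593.
Trapped volume = 635.0 × 0.1593 = 101.16 mL.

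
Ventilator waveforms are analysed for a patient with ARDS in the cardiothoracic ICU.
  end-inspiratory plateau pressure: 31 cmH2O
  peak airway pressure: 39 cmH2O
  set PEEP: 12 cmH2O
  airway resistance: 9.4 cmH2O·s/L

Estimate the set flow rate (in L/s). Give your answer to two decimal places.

0.85

flow = (PIP − Pplat) / Raw = 8.0 / 9.4 = 0.8511 L/s.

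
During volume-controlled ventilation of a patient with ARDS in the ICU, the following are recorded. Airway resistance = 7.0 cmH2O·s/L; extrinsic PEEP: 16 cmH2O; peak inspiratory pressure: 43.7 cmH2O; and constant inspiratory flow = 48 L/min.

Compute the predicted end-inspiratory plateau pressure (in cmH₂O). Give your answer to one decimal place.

Flow: 48 L/min ÷ 60 = 0.8 L/s.
Pplat = PIP − Raw × flow = 43.7 − 7.0 × 0.8 = 43.7 − 5.6 = 38.1 cmH2O.

38.1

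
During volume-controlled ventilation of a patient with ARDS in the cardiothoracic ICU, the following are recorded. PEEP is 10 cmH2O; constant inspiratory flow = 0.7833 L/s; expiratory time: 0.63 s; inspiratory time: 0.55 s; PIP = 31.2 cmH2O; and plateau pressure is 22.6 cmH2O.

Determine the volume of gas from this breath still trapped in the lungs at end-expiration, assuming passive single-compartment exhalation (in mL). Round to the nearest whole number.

Vt = flow × Ti = 0.7833 L/s × 0.55 s × 1000 mL/L = 430.82 mL.
R = (PIP − Pplat)/V̇ = (31.2 − 22.6) / 0.7833 = 8.6/0.7833 = 10.979 cmH2O·s/L.
C = Vt/(Pplat − PEEP) = 430.82 / (22.6 − 10) = 430.82/12.6 = 34.192 mL/cmH2O.
τ = R × C = 10.979 × 0.03419 L/cmH2O = 0.3754 s.
Fraction remaining = e^(−Te/τ) = e^(−0.63/0.3754) = 0.1867.
Trapped volume = 430.82 × 0.1867 = 80.434 mL.

80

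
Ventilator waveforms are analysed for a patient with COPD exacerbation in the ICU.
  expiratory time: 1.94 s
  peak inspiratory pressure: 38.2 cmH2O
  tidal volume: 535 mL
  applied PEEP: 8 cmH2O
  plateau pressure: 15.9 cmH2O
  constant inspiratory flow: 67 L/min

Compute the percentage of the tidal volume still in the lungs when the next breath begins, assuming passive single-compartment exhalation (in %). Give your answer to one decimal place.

Flow: 67 L/min ÷ 60 = 1.1167 L/s.
R = (PIP − Pplat)/V̇ = (38.2 − 15.9) / 1.1167 = 22.3/1.1167 = 19.97 cmH2O·s/L.
C = Vt/(Pplat − PEEP) = 535.0 / (15.9 − 8) = 535.0/7.9 = 67.722 mL/cmH2O.
τ = R × C = 19.97 × 0.06772 L/cmH2O = 1.352 s.
Fraction remaining at end-expiration = e^(−Te/τ) = e^(−1.94/1.352) = 0.2381 → 23.81%.

23.8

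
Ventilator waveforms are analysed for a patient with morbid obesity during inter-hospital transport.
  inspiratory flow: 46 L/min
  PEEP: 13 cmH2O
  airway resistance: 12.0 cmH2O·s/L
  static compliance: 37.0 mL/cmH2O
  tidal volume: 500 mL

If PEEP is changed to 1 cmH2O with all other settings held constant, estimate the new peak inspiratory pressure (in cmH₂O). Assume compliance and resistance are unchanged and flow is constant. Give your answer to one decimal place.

23.7

Flow: 46 L/min ÷ 60 = 0.7667 L/s.
PIP = Vt/C + R·V̇ + PEEP (constant-flow equation of motion).
Only the baseline term changes: ΔPIP = ΔPEEP = 1 − 13 = -12.0 cmH2O.
Original PIP = 500/37.0 + 12.0×0.7667 + 13 = 35.714 cmH2O; new PIP = 35.714 + (-12.0) = 23.714 cmH2O.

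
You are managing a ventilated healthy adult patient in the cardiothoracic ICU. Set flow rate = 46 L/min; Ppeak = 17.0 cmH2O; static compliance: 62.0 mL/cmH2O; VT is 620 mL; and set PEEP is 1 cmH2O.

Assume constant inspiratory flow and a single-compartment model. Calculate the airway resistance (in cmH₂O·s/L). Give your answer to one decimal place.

7.8

Flow: 46 L/min ÷ 60 = 0.7667 L/s.
Equation of motion (constant flow): PIP = Vt/C + R·V̇ + PEEP.
R·V̇ = PIP − Vt/C − PEEP = 17.0 − 620/62.0 − 1 = 17.0 − 10.0 − 1 = 6.0 cmH2O.
R = 6.0 / 0.7667 = 7.826 cmH2O·s/L.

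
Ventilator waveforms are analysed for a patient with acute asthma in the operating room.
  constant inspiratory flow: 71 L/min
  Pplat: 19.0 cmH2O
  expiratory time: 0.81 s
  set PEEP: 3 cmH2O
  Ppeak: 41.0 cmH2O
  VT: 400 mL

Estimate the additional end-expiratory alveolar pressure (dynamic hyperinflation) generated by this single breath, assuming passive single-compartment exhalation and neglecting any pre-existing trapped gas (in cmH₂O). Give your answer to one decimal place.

Flow: 71 L/min ÷ 60 = 1.1833 L/s.
R = (PIP − Pplat)/V̇ = (41.0 − 19.0) / 1.1833 = 22.0/1.1833 = 18.592 cmH2O·s/L.
C = Vt/(Pplat − PEEP) = 400.0 / (19.0 − 3) = 400.0/16.0 = 25.0 mL/cmH2O.
τ = R × C = 18.592 × 0.025 L/cmH2O = 0.4648 s.
Fraction remaining = e^(−Te/τ) = e^(−0.81/0.4648) = 0.175; trapped volume = 400.0 × 0.175 = 70.0 mL.
Additional alveolar pressure from trapping ≈ V_trapped / C = 70.0 / 25.0 = 2.8 cmH2O.

2.8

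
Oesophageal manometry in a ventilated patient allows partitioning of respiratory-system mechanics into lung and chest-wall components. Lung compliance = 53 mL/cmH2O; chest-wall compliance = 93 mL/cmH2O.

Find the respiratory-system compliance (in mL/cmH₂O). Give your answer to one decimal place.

33.8

Lung and chest wall are elastances in series: 1/Crs = 1/CL + 1/Ccw.
1/Crs = 1/53 + 1/93 = 0.02962.
Crs = 33.761 mL/cmH2O.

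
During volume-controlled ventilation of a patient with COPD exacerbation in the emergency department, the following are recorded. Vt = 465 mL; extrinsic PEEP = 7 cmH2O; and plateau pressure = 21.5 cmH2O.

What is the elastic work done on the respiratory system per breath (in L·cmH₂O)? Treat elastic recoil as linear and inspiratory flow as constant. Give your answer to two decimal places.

Elastic work ≈ ½ × (Pplat − PEEP) × Vt = 0.5 × (21.5 − 7) × 0.465 L = 0.5 × 14.5 × 0.465 = 3.371 L·cmH2O.

3.37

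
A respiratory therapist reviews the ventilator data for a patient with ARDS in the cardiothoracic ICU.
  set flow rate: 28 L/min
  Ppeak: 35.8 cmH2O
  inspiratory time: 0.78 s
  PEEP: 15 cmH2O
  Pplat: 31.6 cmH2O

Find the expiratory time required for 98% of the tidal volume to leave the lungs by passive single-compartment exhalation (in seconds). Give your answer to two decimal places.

Flow: 28 L/min ÷ 60 = 0.4667 L/s.
Vt = flow × Ti = 0.4667 L/s × 0.78 s × 1000 mL/L = 364.03 mL.
R = (PIP − Pplat)/V̇ = (35.8 − 31.6) / 0.4667 = 4.2/0.4667 = 8.999 cmH2O·s/L.
C = Vt/(Pplat − PEEP) = 364.03 / (31.6 − 15) = 364.03/16.6 = 21.93 mL/cmH2O.
τ = R × C = 8.999 × 0.02193 L/cmH2O = 0.1973 s.
t = −τ·ln(1 − 0.98) = −0.1973·ln(0.02) = 0.7718 s.

0.77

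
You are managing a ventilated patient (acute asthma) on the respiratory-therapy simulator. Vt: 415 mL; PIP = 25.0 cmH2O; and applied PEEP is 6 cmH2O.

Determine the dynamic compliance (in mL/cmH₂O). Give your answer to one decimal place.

21.8

Dynamic compliance = Vt / (PIP − PEEP) = 415 / (25.0 − 6) = 415 / 19.0 = 21.842 mL/cmH2O.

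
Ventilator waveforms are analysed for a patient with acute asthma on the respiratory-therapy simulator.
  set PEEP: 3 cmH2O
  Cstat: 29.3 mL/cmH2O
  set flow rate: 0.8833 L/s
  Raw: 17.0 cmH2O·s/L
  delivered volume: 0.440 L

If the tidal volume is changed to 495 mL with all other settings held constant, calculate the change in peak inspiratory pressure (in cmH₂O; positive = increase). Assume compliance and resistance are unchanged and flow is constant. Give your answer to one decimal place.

1.9

PIP = Vt/C + R·V̇ + PEEP (constant-flow equation of motion).
Only the elastic term changes: ΔPIP = ΔVt / C = (495 − 440) / 29.3 = 1.877 cmH2O.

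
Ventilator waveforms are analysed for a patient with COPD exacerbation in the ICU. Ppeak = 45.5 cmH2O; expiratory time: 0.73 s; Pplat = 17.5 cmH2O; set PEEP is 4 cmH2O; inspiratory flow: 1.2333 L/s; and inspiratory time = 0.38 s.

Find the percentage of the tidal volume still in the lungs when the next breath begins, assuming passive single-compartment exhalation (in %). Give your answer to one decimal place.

39.6

Vt = flow × Ti = 1.2333 L/s × 0.38 s × 1000 mL/L = 468.65 mL.
R = (PIP − Pplat)/V̇ = (45.5 − 17.5) / 1.2333 = 28.0/1.2333 = 22.703 cmH2O·s/L.
C = Vt/(Pplat − PEEP) = 468.65 / (17.5 − 4) = 468.65/13.5 = 34.715 mL/cmH2O.
τ = R × C = 22.703 × 0.03472 L/cmH2O = 0.7882 s.
Fraction remaining at end-expiration = e^(−Te/τ) = e^(−0.73/0.7882) = 0.3961 → 39.61%.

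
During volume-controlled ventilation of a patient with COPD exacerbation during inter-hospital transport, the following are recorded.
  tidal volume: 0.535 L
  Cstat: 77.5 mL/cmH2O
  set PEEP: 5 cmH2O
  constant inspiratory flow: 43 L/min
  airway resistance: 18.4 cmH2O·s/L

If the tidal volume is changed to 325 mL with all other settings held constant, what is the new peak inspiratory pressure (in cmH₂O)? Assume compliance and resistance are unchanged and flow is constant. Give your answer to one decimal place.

22.4

Flow: 43 L/min ÷ 60 = 0.7167 L/s.
PIP = Vt/C + R·V̇ + PEEP (constant-flow equation of motion).
Only the elastic term changes: ΔPIP = ΔVt / C = (325 − 535) / 77.5 = -2.71 cmH2O.
Original PIP = 535/77.5 + 18.4×0.7167 + 5 = 25.091 cmH2O; new PIP = 25.091 + (-2.71) = 22.381 cmH2O.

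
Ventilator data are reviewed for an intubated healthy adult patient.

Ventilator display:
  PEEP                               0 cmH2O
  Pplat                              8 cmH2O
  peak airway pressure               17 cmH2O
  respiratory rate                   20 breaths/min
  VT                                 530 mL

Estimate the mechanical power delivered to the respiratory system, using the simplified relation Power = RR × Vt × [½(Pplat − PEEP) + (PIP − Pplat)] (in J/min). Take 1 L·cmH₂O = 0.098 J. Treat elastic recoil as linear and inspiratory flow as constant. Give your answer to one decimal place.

13.5

Per-breath work = Vt × [½(Pplat−PEEP) + (PIP−Pplat)] = 0.530 × [0.5×8.0 + 9.0] = 0.530 × 13.0 = 6.89 L·cmH2O.
Power = 20 × 6.89 = 137.8 L·cmH2O/min.
× 0.098 J/(L·cmH2O) → 13.504 J/min.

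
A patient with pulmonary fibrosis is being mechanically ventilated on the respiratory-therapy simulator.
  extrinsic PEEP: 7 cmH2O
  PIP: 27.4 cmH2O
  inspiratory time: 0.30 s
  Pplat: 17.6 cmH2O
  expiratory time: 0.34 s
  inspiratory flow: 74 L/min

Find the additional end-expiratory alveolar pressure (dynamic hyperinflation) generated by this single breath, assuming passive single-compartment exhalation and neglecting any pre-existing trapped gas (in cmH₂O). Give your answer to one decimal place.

Flow: 74 L/min ÷ 60 = 1.2333 L/s.
Vt = flow × Ti = 1.2333 L/s × 0.30 s × 1000 mL/L = 369.99 mL.
R = (PIP − Pplat)/V̇ = (27.4 − 17.6) / 1.2333 = 9.8/1.2333 = 7.946 cmH2O·s/L.
C = Vt/(Pplat − PEEP) = 369.99 / (17.6 − 7) = 369.99/10.6 = 34.905 mL/cmH2O.
τ = R × C = 7.946 × 0.03491 L/cmH2O = 0.2774 s.
Fraction remaining = e^(−Te/τ) = e^(−0.34/0.2774) = 0.2936; trapped volume = 369.99 × 0.2936 = 108.63 mL.
Additional alveolar pressure from trapping ≈ V_trapped / C = 108.63 / 34.905 = 3.112 cmH2O.

3.1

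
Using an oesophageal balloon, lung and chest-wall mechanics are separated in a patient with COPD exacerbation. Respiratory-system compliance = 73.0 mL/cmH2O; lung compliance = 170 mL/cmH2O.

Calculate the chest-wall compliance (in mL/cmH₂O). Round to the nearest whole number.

128

1/Ccw = 1/Crs − 1/CL.
1/Ccw = 1/73.0 − 1/170 = 0.007816.
Ccw = 127.94 mL/cmH2O.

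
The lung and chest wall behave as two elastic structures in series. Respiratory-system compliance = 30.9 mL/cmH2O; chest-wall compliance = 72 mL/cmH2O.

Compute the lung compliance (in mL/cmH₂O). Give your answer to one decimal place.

54.1

1/CL = 1/Crs − 1/Ccw.
1/CL = 1/30.9 − 1/72 = 0.01847.
CL = 54.142 mL/cmH2O.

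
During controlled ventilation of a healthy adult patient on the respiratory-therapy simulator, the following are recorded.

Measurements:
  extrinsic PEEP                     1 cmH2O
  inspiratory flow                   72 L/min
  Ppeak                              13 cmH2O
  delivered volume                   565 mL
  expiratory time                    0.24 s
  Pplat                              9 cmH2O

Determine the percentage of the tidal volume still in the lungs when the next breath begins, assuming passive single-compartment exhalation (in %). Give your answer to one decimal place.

36.1

Flow: 72 L/min ÷ 60 = 1.2 L/s.
R = (PIP − Pplat)/V̇ = (13 − 9) / 1.2 = 4.0/1.2 = 3.333 cmH2O·s/L.
C = Vt/(Pplat − PEEP) = 565.0 / (9 − 1) = 565.0/8.0 = 70.625 mL/cmH2O.
τ = R × C = 3.333 × 0.07063 L/cmH2O = 0.2354 s.
Fraction remaining at end-expiration = e^(−Te/τ) = e^(−0.24/0.2354) = 0.3608 → 36.08%.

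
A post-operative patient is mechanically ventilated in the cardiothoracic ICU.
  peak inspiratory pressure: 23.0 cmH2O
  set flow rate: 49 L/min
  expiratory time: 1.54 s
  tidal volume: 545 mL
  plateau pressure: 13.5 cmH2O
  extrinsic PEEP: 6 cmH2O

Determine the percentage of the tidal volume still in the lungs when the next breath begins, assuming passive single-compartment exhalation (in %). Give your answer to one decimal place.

16.2

Flow: 49 L/min ÷ 60 = 0.8167 L/s.
R = (PIP − Pplat)/V̇ = (23.0 − 13.5) / 0.8167 = 9.5/0.8167 = 11.632 cmH2O·s/L.
C = Vt/(Pplat − PEEP) = 545.0 / (13.5 − 6) = 545.0/7.5 = 72.667 mL/cmH2O.
τ = R × C = 11.632 × 0.07267 L/cmH2O = 0.8453 s.
Fraction remaining at end-expiration = e^(−Te/τ) = e^(−1.54/0.8453) = 0.1617 → 16.17%.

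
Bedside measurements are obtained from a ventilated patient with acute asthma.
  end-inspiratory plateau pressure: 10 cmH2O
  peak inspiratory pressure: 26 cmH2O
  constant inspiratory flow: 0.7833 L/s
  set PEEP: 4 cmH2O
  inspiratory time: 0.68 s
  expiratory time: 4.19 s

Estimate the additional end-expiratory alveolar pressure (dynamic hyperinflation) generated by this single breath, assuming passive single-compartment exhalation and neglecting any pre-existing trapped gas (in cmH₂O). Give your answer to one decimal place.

0.6

Vt = flow × Ti = 0.7833 L/s × 0.68 s × 1000 mL/L = 532.64 mL.
R = (PIP − Pplat)/V̇ = (26 − 10) / 0.7833 = 16.0/0.7833 = 20.426 cmH2O·s/L.
C = Vt/(Pplat − PEEP) = 532.64 / (10 − 4) = 532.64/6.0 = 88.773 mL/cmH2O.
τ = R × C = 20.426 × 0.08877 L/cmH2O = 1.813 s.
Fraction remaining = e^(−Te/τ) = e^(−4.19/1.813) = 0.09915; trapped volume = 532.64 × 0.09915 = 52.811 mL.
Additional alveolar pressure from trapping ≈ V_trapped / C = 52.811 / 88.773 = 0.5949 cmH2O.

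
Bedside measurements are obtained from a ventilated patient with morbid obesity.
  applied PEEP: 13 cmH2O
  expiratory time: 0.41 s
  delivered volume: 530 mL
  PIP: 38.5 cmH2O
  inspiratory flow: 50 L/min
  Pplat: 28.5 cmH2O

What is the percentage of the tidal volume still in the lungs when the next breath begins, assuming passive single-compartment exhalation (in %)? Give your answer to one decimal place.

36.8

Flow: 50 L/min ÷ 60 = 0.8333 L/s.
R = (PIP − Pplat)/V̇ = (38.5 − 28.5) / 0.8333 = 10.0/0.8333 = 12.0 cmH2O·s/L.
C = Vt/(Pplat − PEEP) = 530.0 / (28.5 − 13) = 530.0/15.5 = 34.194 mL/cmH2O.
τ = R × C = 12.0 × 0.03419 L/cmH2O = 0.4103 s.
Fraction remaining at end-expiration = e^(−Te/τ) = e^(−0.41/0.4103) = 0.3681 → 36.81%.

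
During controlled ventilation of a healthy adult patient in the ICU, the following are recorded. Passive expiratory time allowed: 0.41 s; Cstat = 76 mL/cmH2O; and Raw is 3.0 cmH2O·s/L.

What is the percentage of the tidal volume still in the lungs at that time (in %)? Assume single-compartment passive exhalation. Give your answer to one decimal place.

τ = R × C = 3.0 × 76 mL/cmH2O = 3.0 × 0.076 L/cmH2O = 0.228 s.
Passive exhalation: V(t)/V₀ = e^(−t/τ) = e^(−0.41/0.228) = 0.1656.
Fraction remaining = 0.1656 → 16.56%.

16.6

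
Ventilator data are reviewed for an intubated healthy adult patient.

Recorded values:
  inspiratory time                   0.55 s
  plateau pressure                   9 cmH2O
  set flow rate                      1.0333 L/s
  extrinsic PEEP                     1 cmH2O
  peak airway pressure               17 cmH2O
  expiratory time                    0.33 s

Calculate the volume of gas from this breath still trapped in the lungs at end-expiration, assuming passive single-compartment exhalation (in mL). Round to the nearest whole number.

Vt = flow × Ti = 1.0333 L/s × 0.55 s × 1000 mL/L = 568.32 mL.
R = (PIP − Pplat)/V̇ = (17 − 9) / 1.0333 = 8.0/1.0333 = 7.742 cmH2O·s/L.
C = Vt/(Pplat − PEEP) = 568.32 / (9 − 1) = 568.32/8.0 = 71.04 mL/cmH2O.
τ = R × C = 7.742 × 0.07104 L/cmH2O = 0.55 s.
Fraction remaining = e^(−Te/τ) = e^(−0.33/0.55) = 0.5488.
Trapped volume = 568.32 × 0.5488 = 311.89 mL.

312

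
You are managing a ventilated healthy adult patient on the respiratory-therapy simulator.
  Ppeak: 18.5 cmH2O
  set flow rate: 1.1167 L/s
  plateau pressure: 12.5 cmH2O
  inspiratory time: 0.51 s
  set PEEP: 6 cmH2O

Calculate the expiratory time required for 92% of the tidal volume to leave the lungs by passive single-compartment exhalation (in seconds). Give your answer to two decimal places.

1.19

Vt = flow × Ti = 1.1167 L/s × 0.51 s × 1000 mL/L = 569.52 mL.
R = (PIP − Pplat)/V̇ = (18.5 − 12.5) / 1.1167 = 6.0/1.1167 = 5.373 cmH2O·s/L.
C = Vt/(Pplat − PEEP) = 569.52 / (12.5 − 6) = 569.52/6.5 = 87.618 mL/cmH2O.
τ = R × C = 5.373 × 0.08762 L/cmH2O = 0.4708 s.
t = −τ·ln(1 − 0.92) = −0.4708·ln(0.08) = 1.189 s.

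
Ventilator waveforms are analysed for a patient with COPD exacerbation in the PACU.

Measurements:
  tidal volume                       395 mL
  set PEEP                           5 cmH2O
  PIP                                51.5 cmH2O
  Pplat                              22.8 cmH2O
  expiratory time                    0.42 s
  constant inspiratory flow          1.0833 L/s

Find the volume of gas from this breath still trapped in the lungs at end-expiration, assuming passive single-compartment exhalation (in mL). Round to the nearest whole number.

R = (PIP − Pplat)/V̇ = (51.5 − 22.8) / 1.0833 = 28.7/1.0833 = 26.493 cmH2O·s/L.
C = Vt/(Pplat − PEEP) = 395.0 / (22.8 − 5) = 395.0/17.8 = 22.191 mL/cmH2O.
τ = R × C = 26.493 × 0.02219 L/cmH2O = 0.5879 s.
Fraction remaining = e^(−Te/τ) = e^(−0.42/0.5879) = 0.4895.
Trapped volume = 395.0 × 0.4895 = 193.35 mL.

193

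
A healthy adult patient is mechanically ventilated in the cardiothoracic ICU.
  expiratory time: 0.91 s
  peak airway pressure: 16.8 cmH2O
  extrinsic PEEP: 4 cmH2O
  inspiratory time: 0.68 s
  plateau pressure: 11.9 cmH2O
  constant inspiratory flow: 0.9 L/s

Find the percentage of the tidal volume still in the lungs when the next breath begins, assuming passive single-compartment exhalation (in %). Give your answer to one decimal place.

Vt = flow × Ti = 0.9 L/s × 0.68 s × 1000 mL/L = 612.0 mL.
R = (PIP − Pplat)/V̇ = (16.8 − 11.9) / 0.9 = 4.9/0.9 = 5.444 cmH2O·s/L.
C = Vt/(Pplat − PEEP) = 612.0 / (11.9 − 4) = 612.0/7.9 = 77.468 mL/cmH2O.
τ = R × C = 5.444 × 0.07747 L/cmH2O = 0.4217 s.
Fraction remaining at end-expiration = e^(−Te/τ) = e^(−0.91/0.4217) = 0.1156 → 11.56%.

11.6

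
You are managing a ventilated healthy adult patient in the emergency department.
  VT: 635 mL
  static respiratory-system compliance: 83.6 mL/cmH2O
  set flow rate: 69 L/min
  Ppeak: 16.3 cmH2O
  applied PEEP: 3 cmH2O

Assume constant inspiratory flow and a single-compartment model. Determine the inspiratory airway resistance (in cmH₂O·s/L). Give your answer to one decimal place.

Flow: 69 L/min ÷ 60 = 1.15 L/s.
Equation of motion (constant flow): PIP = Vt/C + R·V̇ + PEEP.
R·V̇ = PIP − Vt/C − PEEP = 16.3 − 635/83.6 − 3 = 16.3 − 7.596 − 3 = 5.704 cmH2O.
R = 5.704 / 1.15 = 4.96 cmH2O·s/L.

5.0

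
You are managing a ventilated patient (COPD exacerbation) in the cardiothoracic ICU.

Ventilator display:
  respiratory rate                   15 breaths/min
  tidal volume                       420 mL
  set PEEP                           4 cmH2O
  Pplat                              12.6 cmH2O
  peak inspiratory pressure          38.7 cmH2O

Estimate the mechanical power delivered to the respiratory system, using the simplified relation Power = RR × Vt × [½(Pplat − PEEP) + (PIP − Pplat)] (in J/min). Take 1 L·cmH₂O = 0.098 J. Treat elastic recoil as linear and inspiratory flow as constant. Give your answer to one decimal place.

18.8

Per-breath work = Vt × [½(Pplat−PEEP) + (PIP−Pplat)] = 0.420 × [0.5×8.6 + 26.1] = 0.420 × 30.4 = 12.768 L·cmH2O.
Power = 15 × 12.768 = 191.52 L·cmH2O/min.
× 0.098 J/(L·cmH2O) → 18.769 J/min.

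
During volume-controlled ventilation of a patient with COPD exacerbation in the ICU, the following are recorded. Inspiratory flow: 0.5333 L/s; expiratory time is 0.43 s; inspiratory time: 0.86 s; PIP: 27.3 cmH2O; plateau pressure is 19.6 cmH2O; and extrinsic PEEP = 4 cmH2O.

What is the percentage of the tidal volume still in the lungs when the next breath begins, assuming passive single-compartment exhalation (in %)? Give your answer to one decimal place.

36.3

Vt = flow × Ti = 0.5333 L/s × 0.86 s × 1000 mL/L = 458.64 mL.
R = (PIP − Pplat)/V̇ = (27.3 − 19.6) / 0.5333 = 7.7/0.5333 = 14.438 cmH2O·s/L.
C = Vt/(Pplat − PEEP) = 458.64 / (19.6 − 4) = 458.64/15.6 = 29.4 mL/cmH2O.
τ = R × C = 14.438 × 0.0294 L/cmH2O = 0.4245 s.
Fraction remaining at end-expiration = e^(−Te/τ) = e^(−0.43/0.4245) = 0.3631 → 36.31%.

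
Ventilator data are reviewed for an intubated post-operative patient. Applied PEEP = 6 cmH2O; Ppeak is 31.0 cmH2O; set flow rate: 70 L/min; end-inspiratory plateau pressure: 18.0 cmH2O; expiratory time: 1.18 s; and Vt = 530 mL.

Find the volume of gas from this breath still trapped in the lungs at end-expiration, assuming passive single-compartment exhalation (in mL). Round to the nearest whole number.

Flow: 70 L/min ÷ 60 = 1.1667 L/s.
R = (PIP − Pplat)/V̇ = (31.0 − 18.0) / 1.1667 = 13.0/1.1667 = 11.143 cmH2O·s/L.
C = Vt/(Pplat − PEEP) = 530.0 / (18.0 − 6) = 530.0/12.0 = 44.167 mL/cmH2O.
τ = R × C = 11.143 × 0.04417 L/cmH2O = 0.4922 s.
Fraction remaining = e^(−Te/τ) = e^(−1.18/0.4922) = 0.09095.
Trapped volume = 530.0 × 0.09095 = 48.204 mL.

48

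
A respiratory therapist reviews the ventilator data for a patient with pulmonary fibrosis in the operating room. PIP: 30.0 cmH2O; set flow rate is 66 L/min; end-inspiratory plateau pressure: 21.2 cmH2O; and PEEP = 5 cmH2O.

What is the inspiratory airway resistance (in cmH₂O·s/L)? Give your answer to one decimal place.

8.0

Flow: 66 L/min ÷ 60 = 1.1 L/s.
Raw = (PIP − Pplat) / flow = (30.0 − 21.2) / 1.1 = 8.8 / 1.1 = 8.0 cmH2O·s/L.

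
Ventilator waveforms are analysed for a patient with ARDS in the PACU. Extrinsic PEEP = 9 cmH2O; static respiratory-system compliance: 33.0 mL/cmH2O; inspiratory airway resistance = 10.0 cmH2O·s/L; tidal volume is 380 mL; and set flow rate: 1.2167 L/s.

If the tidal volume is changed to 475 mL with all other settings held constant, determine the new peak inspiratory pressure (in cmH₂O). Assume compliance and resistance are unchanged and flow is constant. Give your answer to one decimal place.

PIP = Vt/C + R·V̇ + PEEP (constant-flow equation of motion).
Only the elastic term changes: ΔPIP = ΔVt / C = (475 − 380) / 33.0 = 2.879 cmH2O.
Original PIP = 380/33.0 + 10.0×1.2167 + 9 = 32.682 cmH2O; new PIP = 32.682 + (2.879) = 35.561 cmH2O.

35.6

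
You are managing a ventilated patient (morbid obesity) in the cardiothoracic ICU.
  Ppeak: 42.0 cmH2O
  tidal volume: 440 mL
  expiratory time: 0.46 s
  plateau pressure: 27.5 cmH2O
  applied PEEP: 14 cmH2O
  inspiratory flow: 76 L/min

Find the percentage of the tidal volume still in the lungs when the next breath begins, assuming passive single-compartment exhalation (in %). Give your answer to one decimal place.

29.1

Flow: 76 L/min ÷ 60 = 1.2667 L/s.
R = (PIP − Pplat)/V̇ = (42.0 − 27.5) / 1.2667 = 14.5/1.2667 = 11.447 cmH2O·s/L.
C = Vt/(Pplat − PEEP) = 440.0 / (27.5 − 14) = 440.0/13.5 = 32.593 mL/cmH2O.
τ = R × C = 11.447 × 0.03259 L/cmH2O = 0.3731 s.
Fraction remaining at end-expiration = e^(−Te/τ) = e^(−0.46/0.3731) = 0.2914 → 29.14%.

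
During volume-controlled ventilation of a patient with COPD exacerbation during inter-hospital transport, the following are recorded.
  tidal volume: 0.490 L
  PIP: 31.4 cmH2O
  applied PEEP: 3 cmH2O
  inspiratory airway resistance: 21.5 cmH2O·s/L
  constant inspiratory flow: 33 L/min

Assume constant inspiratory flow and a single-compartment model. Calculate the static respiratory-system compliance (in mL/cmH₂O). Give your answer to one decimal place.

Flow: 33 L/min ÷ 60 = 0.55 L/s.
Equation of motion (constant flow): PIP = Vt/C + R·V̇ + PEEP.
Vt/C = PIP − R·V̇ − PEEP = 31.4 − 21.5×0.55 − 3 = 31.4 − 11.825 − 3 = 16.575 cmH2O.
C = Vt / 16.575 = 490 / 16.575 = 29.563 mL/cmH2O.

29.6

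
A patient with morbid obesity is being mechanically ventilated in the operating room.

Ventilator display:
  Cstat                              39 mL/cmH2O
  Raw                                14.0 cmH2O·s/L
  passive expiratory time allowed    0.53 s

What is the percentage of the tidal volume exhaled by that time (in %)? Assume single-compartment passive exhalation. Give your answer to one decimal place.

62.1

τ = R × C = 14.0 × 39 mL/cmH2O = 14.0 × 0.039 L/cmH2O = 0.546 s.
Passive exhalation: V(t)/V₀ = e^(−t/τ) = e^(−0.53/0.546) = 0.3788.
Fraction exhaled = 1 − 0.3788 = 0.6212 → 62.12%.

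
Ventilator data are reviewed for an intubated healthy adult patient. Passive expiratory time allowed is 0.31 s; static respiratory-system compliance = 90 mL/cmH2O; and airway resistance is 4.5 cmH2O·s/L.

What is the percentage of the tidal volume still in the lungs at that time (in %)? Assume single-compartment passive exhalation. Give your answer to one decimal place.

46.5

τ = R × C = 4.5 × 90 mL/cmH2O = 4.5 × 0.090 L/cmH2O = 0.405 s.
Passive exhalation: V(t)/V₀ = e^(−t/τ) = e^(−0.31/0.405) = 0.4651.
Fraction remaining = 0.4651 → 46.51%.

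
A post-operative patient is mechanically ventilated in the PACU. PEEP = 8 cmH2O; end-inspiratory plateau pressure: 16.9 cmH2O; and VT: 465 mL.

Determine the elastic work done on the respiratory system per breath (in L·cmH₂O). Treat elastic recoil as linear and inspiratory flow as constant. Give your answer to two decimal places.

Elastic work ≈ ½ × (Pplat − PEEP) × Vt = 0.5 × (16.9 − 8) × 0.465 L = 0.5 × 8.9 × 0.465 = 2.069 L·cmH2O.

2.07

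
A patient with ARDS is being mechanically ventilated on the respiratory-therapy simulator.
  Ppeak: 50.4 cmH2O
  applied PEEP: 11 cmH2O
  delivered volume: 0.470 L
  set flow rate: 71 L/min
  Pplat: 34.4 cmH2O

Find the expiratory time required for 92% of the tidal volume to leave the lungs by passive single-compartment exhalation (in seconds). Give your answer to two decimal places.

Flow: 71 L/min ÷ 60 = 1.1833 L/s.
R = (PIP − Pplat)/V̇ = (50.4 − 34.4) / 1.1833 = 16.0/1.1833 = 13.522 cmH2O·s/L.
C = Vt/(Pplat − PEEP) = 470.0 / (34.4 − 11) = 470.0/23.4 = 20.085 mL/cmH2O.
τ = R × C = 13.522 × 0.02009 L/cmH2O = 0.2717 s.
t = −τ·ln(1 − 0.92) = −0.2717·ln(0.08) = 0.6862 s.

0.69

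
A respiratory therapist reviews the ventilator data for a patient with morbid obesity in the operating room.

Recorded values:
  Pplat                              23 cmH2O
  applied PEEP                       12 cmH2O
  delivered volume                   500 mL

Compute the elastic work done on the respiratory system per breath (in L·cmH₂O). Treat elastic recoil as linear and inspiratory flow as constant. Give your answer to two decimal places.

Elastic work ≈ ½ × (Pplat − PEEP) × Vt = 0.5 × (23 − 12) × 0.500 L = 0.5 × 11.0 × 0.500 = 2.75 L·cmH2O.

2.75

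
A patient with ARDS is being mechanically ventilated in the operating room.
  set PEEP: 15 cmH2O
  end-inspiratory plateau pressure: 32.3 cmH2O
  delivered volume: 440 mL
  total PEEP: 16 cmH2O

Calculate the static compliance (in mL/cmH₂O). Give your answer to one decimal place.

27.0

End-expiratory occlusion gives total PEEP = 16 cmH2O (intrinsic PEEP = 16 − 15 = 1). Use total PEEP for the elastic gradient.
Cstat = Vt / (Pplat − PEEPtotal) = 440 / (32.3 − 16) = 440 / 16.3 = 26.994 mL/cmH2O.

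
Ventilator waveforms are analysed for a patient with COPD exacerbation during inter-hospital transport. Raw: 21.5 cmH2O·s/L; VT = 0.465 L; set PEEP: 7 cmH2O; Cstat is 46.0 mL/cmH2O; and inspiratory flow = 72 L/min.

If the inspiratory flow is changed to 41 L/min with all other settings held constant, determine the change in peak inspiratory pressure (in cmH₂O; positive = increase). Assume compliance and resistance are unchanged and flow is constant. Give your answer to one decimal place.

-11.1

Flow: 72 L/min ÷ 60 = 1.2 L/s.
New flow: 41 L/min ÷ 60 = 0.6833 L/s.
PIP = Vt/C + R·V̇ + PEEP (constant-flow equation of motion).
Only the resistive term changes: ΔPIP = R × ΔV̇ = 21.5 × (0.6833 − 1.2) = 21.5 × -0.5167 = -11.109 cmH2O.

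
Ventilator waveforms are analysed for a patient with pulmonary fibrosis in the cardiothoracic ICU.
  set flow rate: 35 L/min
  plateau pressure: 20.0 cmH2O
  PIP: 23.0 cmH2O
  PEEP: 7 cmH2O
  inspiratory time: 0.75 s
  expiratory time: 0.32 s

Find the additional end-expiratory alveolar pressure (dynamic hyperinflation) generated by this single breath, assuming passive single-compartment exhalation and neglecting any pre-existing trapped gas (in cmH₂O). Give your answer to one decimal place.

2.0

Flow: 35 L/min ÷ 60 = 0.5833 L/s.
Vt = flow × Ti = 0.5833 L/s × 0.75 s × 1000 mL/L = 437.48 mL.
R = (PIP − Pplat)/V̇ = (23.0 − 20.0) / 0.5833 = 3.0/0.5833 = 5.143 cmH2O·s/L.
C = Vt/(Pplat − PEEP) = 437.48 / (20.0 − 7) = 437.48/13.0 = 33.652 mL/cmH2O.
τ = R × C = 5.143 × 0.03365 L/cmH2O = 0.1731 s.
Fraction remaining = e^(−Te/τ) = e^(−0.32/0.1731) = 0.1575; trapped volume = 437.48 × 0.1575 = 68.903 mL.
Additional alveolar pressure from trapping ≈ V_trapped / C = 68.903 / 33.652 = 2.048 cmH2O.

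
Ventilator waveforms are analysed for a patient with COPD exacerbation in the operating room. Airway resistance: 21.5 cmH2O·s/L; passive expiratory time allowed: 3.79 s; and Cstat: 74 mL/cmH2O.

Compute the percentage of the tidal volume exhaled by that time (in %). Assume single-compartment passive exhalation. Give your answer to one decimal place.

τ = R × C = 21.5 × 74 mL/cmH2O = 21.5 × 0.074 L/cmH2O = 1.591 s.
Passive exhalation: V(t)/V₀ = e^(−t/τ) = e^(−3.79/1.591) = 0.09235.
Fraction exhaled = 1 − 0.09235 = 0.9077 → 90.77%.

90.8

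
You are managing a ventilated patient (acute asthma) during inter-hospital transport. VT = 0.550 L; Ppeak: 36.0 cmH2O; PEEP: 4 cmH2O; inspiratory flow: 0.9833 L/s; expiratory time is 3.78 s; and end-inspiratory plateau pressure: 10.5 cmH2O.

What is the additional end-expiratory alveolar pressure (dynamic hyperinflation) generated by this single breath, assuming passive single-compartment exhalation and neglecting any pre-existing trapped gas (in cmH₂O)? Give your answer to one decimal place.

R = (PIP − Pplat)/V̇ = (36.0 − 10.5) / 0.9833 = 25.5/0.9833 = 25.933 cmH2O·s/L.
C = Vt/(Pplat − PEEP) = 550.0 / (10.5 − 4) = 550.0/6.5 = 84.615 mL/cmH2O.
τ = R × C = 25.933 × 0.08462 L/cmH2O = 2.194 s.
Fraction remaining = e^(−Te/τ) = e^(−3.78/2.194) = 0.1786; trapped volume = 550.0 × 0.1786 = 98.23 mL.
Additional alveolar pressure from trapping ≈ V_trapped / C = 98.23 / 84.615 = 1.161 cmH2O.

1.2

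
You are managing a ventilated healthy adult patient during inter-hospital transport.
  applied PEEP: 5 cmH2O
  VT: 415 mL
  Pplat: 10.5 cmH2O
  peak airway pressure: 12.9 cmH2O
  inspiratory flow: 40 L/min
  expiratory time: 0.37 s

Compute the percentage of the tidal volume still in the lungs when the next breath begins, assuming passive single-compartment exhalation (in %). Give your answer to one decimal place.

25.6

Flow: 40 L/min ÷ 60 = 0.6667 L/s.
R = (PIP − Pplat)/V̇ = (12.9 − 10.5) / 0.6667 = 2.4/0.6667 = 3.6 cmH2O·s/L.
C = Vt/(Pplat − PEEP) = 415.0 / (10.5 − 5) = 415.0/5.5 = 75.455 mL/cmH2O.
τ = R × C = 3.6 × 0.07546 L/cmH2O = 0.2717 s.
Fraction remaining at end-expiration = e^(−Te/τ) = e^(−0.37/0.2717) = 0.2562 → 25.62%.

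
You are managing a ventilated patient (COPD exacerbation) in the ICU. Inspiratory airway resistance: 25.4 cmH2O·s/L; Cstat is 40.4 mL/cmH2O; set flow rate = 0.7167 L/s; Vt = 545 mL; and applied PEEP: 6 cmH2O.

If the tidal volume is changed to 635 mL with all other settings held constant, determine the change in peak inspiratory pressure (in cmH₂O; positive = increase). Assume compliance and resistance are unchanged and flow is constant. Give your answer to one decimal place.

2.2

PIP = Vt/C + R·V̇ + PEEP (constant-flow equation of motion).
Only the elastic term changes: ΔPIP = ΔVt / C = (635 − 545) / 40.4 = 2.228 cmH2O.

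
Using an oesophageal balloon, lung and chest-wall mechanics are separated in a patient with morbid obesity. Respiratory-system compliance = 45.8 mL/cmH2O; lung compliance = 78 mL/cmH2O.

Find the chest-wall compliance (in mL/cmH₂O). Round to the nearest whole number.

111

1/Ccw = 1/Crs − 1/CL.
1/Ccw = 1/45.8 − 1/78 = 0.009014.
Ccw = 110.94 mL/cmH2O.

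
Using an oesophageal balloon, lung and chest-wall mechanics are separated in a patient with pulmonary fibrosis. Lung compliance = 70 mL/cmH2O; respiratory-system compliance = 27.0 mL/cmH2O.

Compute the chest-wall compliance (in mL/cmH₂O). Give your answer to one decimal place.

1/Ccw = 1/Crs − 1/CL.
1/Ccw = 1/27.0 − 1/70 = 0.02275.
Ccw = 43.956 mL/cmH2O.

44.0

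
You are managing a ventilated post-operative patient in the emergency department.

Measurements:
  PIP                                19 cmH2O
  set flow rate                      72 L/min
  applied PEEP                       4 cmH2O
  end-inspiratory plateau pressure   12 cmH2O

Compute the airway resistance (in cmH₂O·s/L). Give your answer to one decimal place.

Flow: 72 L/min ÷ 60 = 1.2 L/s.
Raw = (PIP − Pplat) / flow = (19 − 12) / 1.2 = 7.0 / 1.2 = 5.833 cmH2O·s/L.

5.8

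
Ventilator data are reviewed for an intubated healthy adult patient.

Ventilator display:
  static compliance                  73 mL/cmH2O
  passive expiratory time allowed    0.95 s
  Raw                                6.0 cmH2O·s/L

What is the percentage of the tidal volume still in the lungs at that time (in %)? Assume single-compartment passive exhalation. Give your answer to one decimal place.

11.4

τ = R × C = 6.0 × 73 mL/cmH2O = 6.0 × 0.073 L/cmH2O = 0.438 s.
Passive exhalation: V(t)/V₀ = e^(−t/τ) = e^(−0.95/0.438) = 0.1143.
Fraction remaining = 0.1143 → 11.43%.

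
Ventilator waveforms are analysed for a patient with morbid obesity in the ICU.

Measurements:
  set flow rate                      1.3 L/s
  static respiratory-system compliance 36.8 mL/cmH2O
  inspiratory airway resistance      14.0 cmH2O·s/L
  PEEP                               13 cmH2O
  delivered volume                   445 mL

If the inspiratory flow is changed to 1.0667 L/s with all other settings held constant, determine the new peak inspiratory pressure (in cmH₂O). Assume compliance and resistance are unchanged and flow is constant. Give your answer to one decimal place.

PIP = Vt/C + R·V̇ + PEEP (constant-flow equation of motion).
Only the resistive term changes: ΔPIP = R × ΔV̇ = 14.0 × (1.0667 − 1.3) = 14.0 × -0.2333 = -3.266 cmH2O.
Original PIP = 445/36.8 + 14.0×1.3 + 13 = 43.292 cmH2O; new PIP = 43.292 + (-3.266) = 40.026 cmH2O.

40.0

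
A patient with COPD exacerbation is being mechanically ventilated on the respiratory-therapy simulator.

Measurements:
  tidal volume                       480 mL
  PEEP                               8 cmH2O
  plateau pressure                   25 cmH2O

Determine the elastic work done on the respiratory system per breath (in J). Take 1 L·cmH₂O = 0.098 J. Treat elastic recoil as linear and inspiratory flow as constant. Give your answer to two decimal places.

0.40

Elastic work ≈ ½ × (Pplat − PEEP) × Vt = 0.5 × (25 − 8) × 0.480 L = 0.5 × 17.0 × 0.480 = 4.08 L·cmH2O.
× 0.098 J/(L·cmH2O) → 0.3998 J.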